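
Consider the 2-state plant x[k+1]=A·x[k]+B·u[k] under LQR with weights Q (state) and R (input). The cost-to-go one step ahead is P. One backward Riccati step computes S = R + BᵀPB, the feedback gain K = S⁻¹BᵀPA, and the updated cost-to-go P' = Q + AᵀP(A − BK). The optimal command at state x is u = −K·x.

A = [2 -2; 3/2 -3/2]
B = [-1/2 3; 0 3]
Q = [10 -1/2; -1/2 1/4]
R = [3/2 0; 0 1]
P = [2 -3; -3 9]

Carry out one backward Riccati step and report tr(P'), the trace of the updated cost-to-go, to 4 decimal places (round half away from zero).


11.3823

BᵀP = [-1.0000 1.5000; -3.0000 18.0000]
S = R + BᵀPB = [3/2 0; 0 1] + [0.5000 1.5000; 1.5000 45.0000] = [2.0000 1.5000; 1.5000 46.0000]
BᵀPA = [0.2500 -0.2500; 21.0000 -21.0000]
K = S⁻¹·BᵀPA = [-0.2228 0.2228; 0.4638 -0.4638]
A−BK = [0.4972 -0.4972; 0.1086 -0.1086]
AᵀP(A−BK) = [0.5662 -0.5662; -0.5662 0.5662]
P' = Q + AᵀP(A−BK) = [10.5662 -1.0662; -1.0662 0.8162]
tr(P') = 11.3823


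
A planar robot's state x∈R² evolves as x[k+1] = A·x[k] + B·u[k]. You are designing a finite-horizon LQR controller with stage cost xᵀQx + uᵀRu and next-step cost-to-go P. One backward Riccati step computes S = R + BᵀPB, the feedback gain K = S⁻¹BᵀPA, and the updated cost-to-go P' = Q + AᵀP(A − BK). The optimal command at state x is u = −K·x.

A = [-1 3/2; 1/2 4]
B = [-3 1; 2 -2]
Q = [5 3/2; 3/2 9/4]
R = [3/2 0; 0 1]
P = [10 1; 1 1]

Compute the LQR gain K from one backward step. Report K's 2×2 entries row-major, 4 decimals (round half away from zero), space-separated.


BᵀP = [-28.0000 -1.0000; 8.0000 -1.0000]
S = R + BᵀPB = [3/2 0; 0 1] + [82.0000 -26.0000; -26.0000 10.0000] = [83.5000 -26.0000; -26.0000 11.0000]
BᵀPA = [27.5000 -46.0000; -8.5000 8.0000]
K = S⁻¹·BᵀPA = [0.3361 -1.2289; 0.0216 -2.1773]
A−BK = [-0.0134 -0.0093; -0.1289 2.1031]
AᵀP(A−BK) = [0.1918 -0.9634; -0.9634 11.3907]
P' = Q + AᵀP(A−BK) = [5.1918 0.5366; 0.5366 13.6407]
tr(P') = 18.8325

0.3361 -1.2289 0.0216 -2.1773


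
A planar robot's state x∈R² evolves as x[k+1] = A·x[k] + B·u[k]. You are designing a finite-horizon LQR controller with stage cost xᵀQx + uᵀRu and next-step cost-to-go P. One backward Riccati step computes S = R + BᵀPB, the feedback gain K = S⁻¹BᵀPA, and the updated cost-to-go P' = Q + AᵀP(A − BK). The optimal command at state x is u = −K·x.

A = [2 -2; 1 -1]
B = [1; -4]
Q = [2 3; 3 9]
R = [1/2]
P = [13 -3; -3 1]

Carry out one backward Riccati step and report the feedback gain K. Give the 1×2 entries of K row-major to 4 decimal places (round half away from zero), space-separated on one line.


BᵀP = [25.0000 -7.0000]
S = R + BᵀPB = [1/2] + [53.0000] = [53.5000]
BᵀPA = [43.0000 -43.0000]
K = S⁻¹·BᵀPA = [0.8037 -0.8037]
A−BK = [1.1963 -1.1963; 4.2150 -4.2150]
AᵀP(A−BK) = [6.4393 -6.4393; -6.4393 6.4393]
P' = Q + AᵀP(A−BK) = [8.4393 -3.4393; -3.4393 15.4393]
tr(P') = 23.8785

0.8037 -0.8037


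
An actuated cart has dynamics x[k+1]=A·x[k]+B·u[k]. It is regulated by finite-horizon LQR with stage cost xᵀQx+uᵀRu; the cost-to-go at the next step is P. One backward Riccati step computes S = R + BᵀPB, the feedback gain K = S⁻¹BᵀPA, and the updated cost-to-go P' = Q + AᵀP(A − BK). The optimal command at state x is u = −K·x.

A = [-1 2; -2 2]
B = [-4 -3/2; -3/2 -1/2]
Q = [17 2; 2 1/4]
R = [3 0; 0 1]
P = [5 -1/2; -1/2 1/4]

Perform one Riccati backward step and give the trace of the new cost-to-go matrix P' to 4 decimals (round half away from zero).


18.7228

BᵀP = [-19.2500 1.6250; -7.2500 0.6250]
S = R + BᵀPB = [3 0; 0 1] + [74.5625 28.0625; 28.0625 10.5625] = [77.5625 28.0625; 28.0625 11.5625]
BᵀPA = [16.0000 -35.2500; 6.0000 -13.2500]
K = S⁻¹·BᵀPA = [0.1521 -0.3270; 0.1498 -0.3522]
A−BK = [-0.1670 0.1635; -1.6970 1.3333]
AᵀP(A−BK) = [0.6678 -0.6541; -0.6541 0.8050]
P' = Q + AᵀP(A−BK) = [17.6678 1.3459; 1.3459 1.0550]
tr(P') = 18.7228


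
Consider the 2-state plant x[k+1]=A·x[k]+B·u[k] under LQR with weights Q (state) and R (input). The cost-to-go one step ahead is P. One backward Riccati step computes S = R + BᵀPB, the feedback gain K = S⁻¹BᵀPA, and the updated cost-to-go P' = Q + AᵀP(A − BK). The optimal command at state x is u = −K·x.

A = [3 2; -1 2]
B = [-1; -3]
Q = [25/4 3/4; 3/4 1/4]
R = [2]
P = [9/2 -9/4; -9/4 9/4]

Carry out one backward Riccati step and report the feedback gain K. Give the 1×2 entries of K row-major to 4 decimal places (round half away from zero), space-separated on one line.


0.8491 -0.3396

BᵀP = [2.2500 -4.5000]
S = R + BᵀPB = [2] + [11.2500] = [13.2500]
BᵀPA = [11.2500 -4.5000]
K = S⁻¹·BᵀPA = [0.8491 -0.3396]
A−BK = [3.8491 1.6604; 1.5472 0.9811]
AᵀP(A−BK) = [46.6981 17.3208; 17.3208 7.4717]
P' = Q + AᵀP(A−BK) = [52.9481 18.0708; 18.0708 7.7217]
tr(P') = 60.6698


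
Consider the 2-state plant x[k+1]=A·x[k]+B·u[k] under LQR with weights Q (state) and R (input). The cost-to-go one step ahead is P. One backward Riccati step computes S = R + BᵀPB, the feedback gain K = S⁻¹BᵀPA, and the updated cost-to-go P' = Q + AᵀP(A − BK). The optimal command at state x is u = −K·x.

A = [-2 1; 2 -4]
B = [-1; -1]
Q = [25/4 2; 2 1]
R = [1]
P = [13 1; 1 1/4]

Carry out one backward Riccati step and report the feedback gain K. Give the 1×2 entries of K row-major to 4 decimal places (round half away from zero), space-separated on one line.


1.5692 -0.5538

BᵀP = [-14.0000 -1.2500]
S = R + BᵀPB = [1] + [15.2500] = [16.2500]
BᵀPA = [25.5000 -9.0000]
K = S⁻¹·BᵀPA = [1.5692 -0.5538]
A−BK = [-0.4308 0.4462; 3.5692 -4.5538]
AᵀP(A−BK) = [4.9846 -3.8769; -3.8769 4.0154]
P' = Q + AᵀP(A−BK) = [11.2346 -1.8769; -1.8769 5.0154]
tr(P') = 16.2500


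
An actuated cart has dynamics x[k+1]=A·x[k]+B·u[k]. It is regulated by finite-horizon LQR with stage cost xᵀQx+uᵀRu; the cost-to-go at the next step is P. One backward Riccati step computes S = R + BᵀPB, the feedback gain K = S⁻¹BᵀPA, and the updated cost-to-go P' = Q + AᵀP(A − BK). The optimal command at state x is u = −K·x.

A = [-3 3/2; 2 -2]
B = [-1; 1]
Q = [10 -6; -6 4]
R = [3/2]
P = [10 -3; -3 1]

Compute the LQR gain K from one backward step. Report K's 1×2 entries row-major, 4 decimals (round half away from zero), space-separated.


2.5405 -1.4865

BᵀP = [-13.0000 4.0000]
S = R + BᵀPB = [3/2] + [17.0000] = [18.5000]
BᵀPA = [47.0000 -27.5000]
K = S⁻¹·BᵀPA = [2.5405 -1.4865]
A−BK = [-0.4595 0.0135; -0.5405 -0.5135]
AᵀP(A−BK) = [10.5946 -6.1351; -6.1351 3.6216]
P' = Q + AᵀP(A−BK) = [20.5946 -12.1351; -12.1351 7.6216]
tr(P') = 28.2162


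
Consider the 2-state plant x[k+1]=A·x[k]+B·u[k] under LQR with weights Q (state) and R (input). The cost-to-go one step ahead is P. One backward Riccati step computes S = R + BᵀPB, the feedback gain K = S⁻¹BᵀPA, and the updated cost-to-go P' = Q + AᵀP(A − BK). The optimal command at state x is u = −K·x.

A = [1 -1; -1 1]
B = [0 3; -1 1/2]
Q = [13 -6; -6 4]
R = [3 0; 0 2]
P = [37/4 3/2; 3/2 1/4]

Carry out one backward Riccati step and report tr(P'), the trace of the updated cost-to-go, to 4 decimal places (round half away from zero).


17.3063

BᵀP = [-1.5000 -0.2500; 28.5000 4.6250]
S = R + BᵀPB = [3 0; 0 2] + [0.2500 -4.6250; -4.6250 87.8125] = [3.2500 -4.6250; -4.6250 89.8125]
BᵀPA = [-1.2500 1.2500; 23.8750 -23.8750]
K = S⁻¹·BᵀPA = [-0.0068 0.0068; 0.2655 -0.2655]
A−BK = [0.2036 -0.2036; -1.1396 1.1396]
AᵀP(A−BK) = [0.1531 -0.1531; -0.1531 0.1531]
P' = Q + AᵀP(A−BK) = [13.1531 -6.1531; -6.1531 4.1531]
tr(P') = 17.3063


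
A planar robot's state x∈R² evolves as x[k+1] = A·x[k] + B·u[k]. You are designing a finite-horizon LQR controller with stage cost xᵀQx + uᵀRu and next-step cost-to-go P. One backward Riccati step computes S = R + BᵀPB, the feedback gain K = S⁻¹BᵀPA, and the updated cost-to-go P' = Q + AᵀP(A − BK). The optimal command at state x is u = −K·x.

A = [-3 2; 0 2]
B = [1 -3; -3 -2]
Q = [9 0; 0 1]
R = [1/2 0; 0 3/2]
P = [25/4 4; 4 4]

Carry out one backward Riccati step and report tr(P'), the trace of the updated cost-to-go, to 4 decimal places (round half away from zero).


BᵀP = [-5.7500 -8.0000; -26.7500 -20.0000]
S = R + BᵀPB = [1/2 0; 0 3/2] + [18.2500 33.2500; 33.2500 120.2500] = [18.7500 33.2500; 33.2500 121.7500]
BᵀPA = [17.2500 -27.5000; 80.2500 -93.5000]
K = S⁻¹·BᵀPA = [-0.4826 -0.2032; 0.7909 -0.7125]
A−BK = [-0.1446 0.0658; 0.1341 -0.0346]
AᵀP(A−BK) = [1.1023 -0.8190; -0.8190 0.7957]
P' = Q + AᵀP(A−BK) = [10.1023 -0.8190; -0.8190 1.7957]
tr(P') = 11.8980

11.8980


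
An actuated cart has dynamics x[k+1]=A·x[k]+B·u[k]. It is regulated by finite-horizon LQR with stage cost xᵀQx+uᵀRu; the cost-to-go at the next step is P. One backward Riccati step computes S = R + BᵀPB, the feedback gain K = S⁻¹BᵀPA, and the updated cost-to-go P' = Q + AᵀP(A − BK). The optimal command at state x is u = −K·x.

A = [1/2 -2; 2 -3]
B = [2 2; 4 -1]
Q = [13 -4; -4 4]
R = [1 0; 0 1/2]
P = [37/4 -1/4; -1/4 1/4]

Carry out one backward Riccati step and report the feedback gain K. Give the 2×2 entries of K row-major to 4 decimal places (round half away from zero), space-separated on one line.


0.3760 -0.7024 -0.1315 -0.2843

BᵀP = [17.5000 0.5000; 18.7500 -0.7500]
S = R + BᵀPB = [1 0; 0 1/2] + [37.0000 34.5000; 34.5000 38.2500] = [38.0000 34.5000; 34.5000 38.7500]
BᵀPA = [9.7500 -36.5000; 7.8750 -35.2500]
K = S⁻¹·BᵀPA = [0.3760 -0.7024; -0.1315 -0.2843]
A−BK = [0.0111 -0.0266; 0.3645 -0.4748]
AᵀP(A−BK) = [0.1824 -0.2876; -0.2876 0.5903]
P' = Q + AᵀP(A−BK) = [13.1824 -4.2876; -4.2876 4.5903]
tr(P') = 17.7727


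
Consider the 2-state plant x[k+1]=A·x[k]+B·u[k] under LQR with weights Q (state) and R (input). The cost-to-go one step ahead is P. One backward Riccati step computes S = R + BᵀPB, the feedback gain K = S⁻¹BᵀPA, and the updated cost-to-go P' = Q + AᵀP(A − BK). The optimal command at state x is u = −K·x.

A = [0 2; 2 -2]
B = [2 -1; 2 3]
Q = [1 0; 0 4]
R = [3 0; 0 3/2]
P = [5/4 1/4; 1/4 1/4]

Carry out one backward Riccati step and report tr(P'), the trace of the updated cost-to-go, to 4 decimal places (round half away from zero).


6.7532

BᵀP = [3.0000 1.0000; -0.5000 0.5000]
S = R + BᵀPB = [3 0; 0 3/2] + [8.0000 0.0000; 0.0000 2.0000] = [11.0000 0.0000; 0.0000 3.5000]
BᵀPA = [2.0000 4.0000; 1.0000 -2.0000]
K = S⁻¹·BᵀPA = [0.1818 0.3636; 0.2857 -0.5714]
A−BK = [-0.0779 0.7013; 0.7792 -1.0130]
AᵀP(A−BK) = [0.3506 -0.1558; -0.1558 1.4026]
P' = Q + AᵀP(A−BK) = [1.3506 -0.1558; -0.1558 5.4026]
tr(P') = 6.7532


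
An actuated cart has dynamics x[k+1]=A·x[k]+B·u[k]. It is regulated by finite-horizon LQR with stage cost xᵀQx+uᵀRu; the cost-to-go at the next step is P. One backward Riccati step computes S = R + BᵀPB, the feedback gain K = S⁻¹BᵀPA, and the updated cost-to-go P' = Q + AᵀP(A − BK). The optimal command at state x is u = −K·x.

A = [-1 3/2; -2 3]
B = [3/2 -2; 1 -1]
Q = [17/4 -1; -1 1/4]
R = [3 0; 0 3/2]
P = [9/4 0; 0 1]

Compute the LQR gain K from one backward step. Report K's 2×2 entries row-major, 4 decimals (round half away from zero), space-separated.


-0.2590 0.3885 0.3907 -0.5860

BᵀP = [3.3750 1.0000; -4.5000 -1.0000]
S = R + BᵀPB = [3 0; 0 3/2] + [6.0625 -7.7500; -7.7500 10.0000] = [9.0625 -7.7500; -7.7500 11.5000]
BᵀPA = [-5.3750 8.0625; 6.5000 -9.7500]
K = S⁻¹·BᵀPA = [-0.2590 0.3885; 0.3907 -0.5860]
A−BK = [0.1699 -0.2548; -1.3503 2.0255]
AᵀP(A−BK) = [2.3185 -3.4777; -3.4777 5.2166]
P' = Q + AᵀP(A−BK) = [6.5685 -4.4777; -4.4777 5.4666]
tr(P') = 12.0350


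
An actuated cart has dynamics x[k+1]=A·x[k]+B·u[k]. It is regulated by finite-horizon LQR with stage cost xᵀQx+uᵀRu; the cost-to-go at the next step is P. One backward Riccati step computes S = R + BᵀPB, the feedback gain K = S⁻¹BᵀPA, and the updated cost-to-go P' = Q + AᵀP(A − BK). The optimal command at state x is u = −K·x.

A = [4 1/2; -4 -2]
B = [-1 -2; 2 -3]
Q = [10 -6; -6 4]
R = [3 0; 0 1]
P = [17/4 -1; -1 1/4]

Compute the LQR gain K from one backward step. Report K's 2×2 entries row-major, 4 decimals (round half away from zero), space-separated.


-1.0725 -0.2302 -2.2327 -0.4132

BᵀP = [-6.2500 1.5000; -5.5000 1.2500]
S = R + BᵀPB = [3 0; 0 1] + [9.2500 8.0000; 8.0000 7.2500] = [12.2500 8.0000; 8.0000 8.2500]
BᵀPA = [-31.0000 -6.1250; -27.0000 -5.2500]
K = S⁻¹·BᵀPA = [-1.0725 -0.2302; -2.2327 -0.4132]
A−BK = [-1.5379 -0.5565; -8.5531 -2.7791]
AᵀP(A−BK) = [10.4688 2.2091; 2.2091 0.4836]
P' = Q + AᵀP(A−BK) = [20.4688 -3.7909; -3.7909 4.4836]
tr(P') = 24.9524


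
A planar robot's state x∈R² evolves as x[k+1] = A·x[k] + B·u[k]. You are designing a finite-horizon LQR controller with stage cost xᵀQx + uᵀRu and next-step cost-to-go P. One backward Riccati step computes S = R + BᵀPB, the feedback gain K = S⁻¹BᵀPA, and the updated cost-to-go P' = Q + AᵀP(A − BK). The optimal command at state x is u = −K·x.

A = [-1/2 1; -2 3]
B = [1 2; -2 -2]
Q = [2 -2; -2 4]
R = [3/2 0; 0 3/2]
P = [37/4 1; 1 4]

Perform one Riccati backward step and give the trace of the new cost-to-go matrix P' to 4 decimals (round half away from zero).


BᵀP = [7.2500 -7.0000; 16.5000 -6.0000]
S = R + BᵀPB = [3/2 0; 0 3/2] + [21.2500 28.5000; 28.5000 45.0000] = [22.7500 28.5000; 28.5000 46.5000]
BᵀPA = [10.3750 -13.7500; 3.7500 -1.5000]
K = S⁻¹·BᵀPA = [1.5290 -2.4290; -0.8565 1.4565]
A−BK = [-0.3160 0.5160; -0.6550 1.0550]
AᵀP(A−BK) = [7.6609 -12.3859; -12.3859 20.0359]
P' = Q + AᵀP(A−BK) = [9.6609 -14.3859; -14.3859 24.0359]
tr(P') = 33.6968

33.6968


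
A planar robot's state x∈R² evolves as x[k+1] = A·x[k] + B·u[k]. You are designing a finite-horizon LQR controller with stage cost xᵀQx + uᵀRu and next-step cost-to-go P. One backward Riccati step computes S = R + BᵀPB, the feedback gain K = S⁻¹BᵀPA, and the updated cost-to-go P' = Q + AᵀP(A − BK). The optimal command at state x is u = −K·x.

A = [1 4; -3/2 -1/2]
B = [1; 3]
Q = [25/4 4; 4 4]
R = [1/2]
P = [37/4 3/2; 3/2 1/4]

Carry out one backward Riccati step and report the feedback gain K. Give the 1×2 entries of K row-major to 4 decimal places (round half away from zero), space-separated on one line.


0.4940 2.5655

BᵀP = [13.7500 2.2500]
S = R + BᵀPB = [1/2] + [20.5000] = [21.0000]
BᵀPA = [10.3750 53.8750]
K = S⁻¹·BᵀPA = [0.4940 2.5655]
A−BK = [0.5060 1.4345; -2.9821 -8.1964]
AᵀP(A−BK) = [0.1868 0.8207; 0.8207 3.8475]
P' = Q + AᵀP(A−BK) = [6.4368 4.8207; 4.8207 7.8475]
tr(P') = 14.2842


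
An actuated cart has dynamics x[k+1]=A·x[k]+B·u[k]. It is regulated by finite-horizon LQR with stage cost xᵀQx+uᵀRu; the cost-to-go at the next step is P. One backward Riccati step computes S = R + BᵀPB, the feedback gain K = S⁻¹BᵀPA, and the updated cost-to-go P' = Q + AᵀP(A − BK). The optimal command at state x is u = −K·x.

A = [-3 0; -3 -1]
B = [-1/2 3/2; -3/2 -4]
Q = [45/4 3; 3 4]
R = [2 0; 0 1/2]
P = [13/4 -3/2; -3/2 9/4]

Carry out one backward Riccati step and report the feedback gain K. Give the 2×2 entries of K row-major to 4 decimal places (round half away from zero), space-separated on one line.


1.6507 0.1549 -0.2872 0.1533

BᵀP = [0.6250 -2.6250; 10.8750 -11.2500]
S = R + BᵀPB = [2 0; 0 1/2] + [3.6250 11.4375; 11.4375 61.3125] = [5.6250 11.4375; 11.4375 61.8125]
BᵀPA = [6.0000 2.6250; 1.1250 11.2500]
K = S⁻¹·BᵀPA = [1.6507 0.1549; -0.2872 0.1533]
A−BK = [-1.7438 -0.1526; -1.6729 -0.1543]
AᵀP(A−BK) = [12.9188 1.1483; 1.1483 0.1183]
P' = Q + AᵀP(A−BK) = [24.1688 4.1483; 4.1483 4.1183]
tr(P') = 28.2871


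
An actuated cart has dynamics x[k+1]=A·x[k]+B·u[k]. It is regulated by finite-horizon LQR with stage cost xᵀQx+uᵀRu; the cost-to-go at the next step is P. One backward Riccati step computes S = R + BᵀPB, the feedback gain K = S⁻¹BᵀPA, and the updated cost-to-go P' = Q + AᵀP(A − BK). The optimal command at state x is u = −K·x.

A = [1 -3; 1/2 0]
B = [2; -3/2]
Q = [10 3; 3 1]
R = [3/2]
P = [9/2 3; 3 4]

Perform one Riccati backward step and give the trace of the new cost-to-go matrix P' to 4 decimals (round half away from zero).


40.7143

BᵀP = [4.5000 0.0000]
S = R + BᵀPB = [3/2] + [9.0000] = [10.5000]
BᵀPA = [4.5000 -13.5000]
K = S⁻¹·BᵀPA = [0.4286 -1.2857]
A−BK = [0.1429 -0.4286; 1.1429 -1.9286]
AᵀP(A−BK) = [6.5714 -12.2143; -12.2143 23.1429]
P' = Q + AᵀP(A−BK) = [16.5714 -9.2143; -9.2143 24.1429]
tr(P') = 40.7143


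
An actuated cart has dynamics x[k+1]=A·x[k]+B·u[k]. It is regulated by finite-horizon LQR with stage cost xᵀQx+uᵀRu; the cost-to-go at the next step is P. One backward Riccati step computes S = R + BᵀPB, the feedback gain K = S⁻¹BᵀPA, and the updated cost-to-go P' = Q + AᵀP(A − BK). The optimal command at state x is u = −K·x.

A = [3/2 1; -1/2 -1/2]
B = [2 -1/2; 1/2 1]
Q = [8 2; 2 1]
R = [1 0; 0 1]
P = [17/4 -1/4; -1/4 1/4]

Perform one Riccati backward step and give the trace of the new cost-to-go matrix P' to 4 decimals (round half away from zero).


BᵀP = [8.3750 -0.3750; -2.3750 0.3750]
S = R + BᵀPB = [1 0; 0 1] + [16.5625 -4.5625; -4.5625 1.5625] = [17.5625 -4.5625; -4.5625 2.5625]
BᵀPA = [12.7500 8.5625; -3.7500 -2.5625]
K = S⁻¹·BᵀPA = [0.6434 0.4238; -0.3178 -0.2455]
A−BK = [0.0543 0.0297; -0.5039 -0.4664]
AᵀP(A−BK) = [0.6047 0.4264; 0.4264 0.3049]
P' = Q + AᵀP(A−BK) = [8.6047 2.4264; 2.4264 1.3049]
tr(P') = 9.9096

9.9096


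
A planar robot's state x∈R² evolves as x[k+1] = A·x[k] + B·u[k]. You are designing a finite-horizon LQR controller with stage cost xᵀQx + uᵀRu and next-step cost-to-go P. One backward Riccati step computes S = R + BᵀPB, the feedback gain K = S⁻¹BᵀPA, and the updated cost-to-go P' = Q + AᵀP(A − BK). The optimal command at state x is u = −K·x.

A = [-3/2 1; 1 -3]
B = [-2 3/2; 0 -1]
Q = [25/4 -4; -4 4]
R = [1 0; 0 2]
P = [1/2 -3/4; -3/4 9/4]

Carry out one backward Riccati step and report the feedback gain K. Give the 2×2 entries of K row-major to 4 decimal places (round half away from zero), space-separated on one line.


BᵀP = [-1.0000 1.5000; 1.5000 -3.3750]
S = R + BᵀPB = [1 0; 0 2] + [2.0000 -3.0000; -3.0000 5.6250] = [3.0000 -3.0000; -3.0000 7.6250]
BᵀPA = [3.0000 -5.5000; -5.6250 11.6250]
K = S⁻¹·BᵀPA = [0.4324 -0.5090; -0.5676 1.3243]
A−BK = [0.2162 -2.0045; 0.4324 -1.6757]
AᵀP(A−BK) = [1.1351 -2.6486; -2.6486 7.0552]
P' = Q + AᵀP(A−BK) = [7.3851 -6.6486; -6.6486 11.0552]
tr(P') = 18.4403

0.4324 -0.5090 -0.5676 1.3243


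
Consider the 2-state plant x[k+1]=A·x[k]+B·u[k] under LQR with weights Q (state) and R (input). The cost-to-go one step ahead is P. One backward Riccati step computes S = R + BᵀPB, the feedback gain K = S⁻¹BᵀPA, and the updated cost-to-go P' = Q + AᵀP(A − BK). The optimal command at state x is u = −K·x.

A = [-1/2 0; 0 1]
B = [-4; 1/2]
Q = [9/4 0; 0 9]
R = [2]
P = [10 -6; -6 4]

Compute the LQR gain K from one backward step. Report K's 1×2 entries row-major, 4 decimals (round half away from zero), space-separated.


BᵀP = [-43.0000 26.0000]
S = R + BᵀPB = [2] + [185.0000] = [187.0000]
BᵀPA = [21.5000 26.0000]
K = S⁻¹·BᵀPA = [0.1150 0.1390]
A−BK = [-0.0401 0.5561; -0.0575 0.9305]
AᵀP(A−BK) = [0.0281 0.0107; 0.0107 0.3850]
P' = Q + AᵀP(A−BK) = [2.2781 0.0107; 0.0107 9.3850]
tr(P') = 11.6631

0.1150 0.1390


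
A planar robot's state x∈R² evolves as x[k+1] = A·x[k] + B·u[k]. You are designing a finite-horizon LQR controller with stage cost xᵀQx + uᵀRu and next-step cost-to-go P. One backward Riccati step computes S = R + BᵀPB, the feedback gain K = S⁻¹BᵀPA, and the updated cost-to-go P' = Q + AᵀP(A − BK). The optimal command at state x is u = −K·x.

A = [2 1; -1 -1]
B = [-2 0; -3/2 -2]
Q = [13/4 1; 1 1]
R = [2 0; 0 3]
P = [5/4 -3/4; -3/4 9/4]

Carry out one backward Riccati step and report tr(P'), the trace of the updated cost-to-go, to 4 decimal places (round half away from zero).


9.8955

BᵀP = [-1.3750 -1.8750; 1.5000 -4.5000]
S = R + BᵀPB = [2 0; 0 3] + [5.5625 3.7500; 3.7500 9.0000] = [7.5625 3.7500; 3.7500 12.0000]
BᵀPA = [-0.8750 0.5000; 7.5000 6.0000]
K = S⁻¹·BᵀPA = [-0.5037 -0.2152; 0.7824 0.5672]
A−BK = [0.9927 0.5697; -0.1907 -0.1883]
AᵀP(A−BK) = [3.9413 2.5575; 2.5575 1.7042]
P' = Q + AᵀP(A−BK) = [7.1913 3.5575; 3.5575 2.7042]
tr(P') = 9.8955


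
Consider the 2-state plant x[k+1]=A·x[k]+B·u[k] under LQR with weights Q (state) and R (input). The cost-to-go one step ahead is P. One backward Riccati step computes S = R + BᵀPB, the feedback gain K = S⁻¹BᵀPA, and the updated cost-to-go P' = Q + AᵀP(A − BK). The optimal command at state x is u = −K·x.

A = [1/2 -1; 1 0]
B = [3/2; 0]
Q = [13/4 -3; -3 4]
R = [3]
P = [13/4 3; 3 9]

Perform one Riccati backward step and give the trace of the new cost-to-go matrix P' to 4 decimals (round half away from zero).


16.3409

BᵀP = [4.8750 4.5000]
S = R + BᵀPB = [3] + [7.3125] = [10.3125]
BᵀPA = [6.9375 -4.8750]
K = S⁻¹·BᵀPA = [0.6727 -0.4727]
A−BK = [-0.5091 -0.2909; 1.0000 0.0000]
AᵀP(A−BK) = [8.1455 -1.3455; -1.3455 0.9455]
P' = Q + AᵀP(A−BK) = [11.3955 -4.3455; -4.3455 4.9455]
tr(P') = 16.3409


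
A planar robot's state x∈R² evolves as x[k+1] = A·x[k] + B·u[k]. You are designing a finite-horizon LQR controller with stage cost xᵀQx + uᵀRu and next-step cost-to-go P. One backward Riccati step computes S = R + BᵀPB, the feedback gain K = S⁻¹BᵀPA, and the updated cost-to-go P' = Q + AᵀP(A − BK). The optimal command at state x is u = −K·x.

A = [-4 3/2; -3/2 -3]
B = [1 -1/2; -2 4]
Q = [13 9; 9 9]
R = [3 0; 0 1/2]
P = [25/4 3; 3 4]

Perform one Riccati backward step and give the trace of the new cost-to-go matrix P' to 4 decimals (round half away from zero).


BᵀP = [0.2500 -5.0000; 8.8750 14.5000]
S = R + BᵀPB = [3 0; 0 1/2] + [10.2500 -20.1250; -20.1250 53.5625] = [13.2500 -20.1250; -20.1250 54.0625]
BᵀPA = [6.5000 15.3750; -57.2500 -30.1875]
K = S⁻¹·BᵀPA = [-2.5722 0.7185; -2.0165 -0.2909]
A−BK = [-2.4361 0.6360; 1.4215 -0.3993]
AᵀP(A−BK) = [46.2767 -11.5748; -11.5748 3.2334]
P' = Q + AᵀP(A−BK) = [59.2767 -2.5748; -2.5748 12.2334]
tr(P') = 71.5100

71.5100


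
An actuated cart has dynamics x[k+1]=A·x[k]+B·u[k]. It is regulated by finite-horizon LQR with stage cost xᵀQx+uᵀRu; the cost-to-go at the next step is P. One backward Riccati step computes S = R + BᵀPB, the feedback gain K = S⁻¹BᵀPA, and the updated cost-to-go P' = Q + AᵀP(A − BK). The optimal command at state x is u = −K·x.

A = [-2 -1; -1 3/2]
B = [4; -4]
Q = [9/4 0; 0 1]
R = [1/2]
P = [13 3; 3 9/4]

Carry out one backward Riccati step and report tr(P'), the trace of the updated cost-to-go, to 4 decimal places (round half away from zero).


BᵀP = [40.0000 3.0000]
S = R + BᵀPB = [1/2] + [148.0000] = [148.5000]
BᵀPA = [-83.0000 -35.5000]
K = S⁻¹·BᵀPA = [-0.5589 -0.2391]
A−BK = [0.2357 -0.0438; -3.2357 0.5438]
AᵀP(A−BK) = [19.8594 -3.2168; -3.2168 0.5760]
P' = Q + AᵀP(A−BK) = [22.1094 -3.2168; -3.2168 1.5760]
tr(P') = 23.6854

23.6854


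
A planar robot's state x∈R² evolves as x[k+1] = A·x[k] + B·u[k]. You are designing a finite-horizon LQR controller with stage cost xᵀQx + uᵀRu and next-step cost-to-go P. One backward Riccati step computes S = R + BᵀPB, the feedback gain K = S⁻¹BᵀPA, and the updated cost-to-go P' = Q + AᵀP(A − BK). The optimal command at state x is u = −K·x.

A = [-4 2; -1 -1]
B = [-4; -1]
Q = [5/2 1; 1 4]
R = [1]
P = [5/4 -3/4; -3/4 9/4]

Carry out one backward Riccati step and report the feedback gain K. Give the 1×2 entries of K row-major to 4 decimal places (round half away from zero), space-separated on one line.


0.9420 -0.5362

BᵀP = [-4.2500 0.7500]
S = R + BᵀPB = [1] + [16.2500] = [17.2500]
BᵀPA = [16.2500 -9.2500]
K = S⁻¹·BᵀPA = [0.9420 -0.5362]
A−BK = [-0.2319 -0.1449; -0.0580 -1.5362]
AᵀP(A−BK) = [0.9420 -0.5362; -0.5362 5.2899]
P' = Q + AᵀP(A−BK) = [3.4420 0.4638; 0.4638 9.2899]
tr(P') = 12.7319


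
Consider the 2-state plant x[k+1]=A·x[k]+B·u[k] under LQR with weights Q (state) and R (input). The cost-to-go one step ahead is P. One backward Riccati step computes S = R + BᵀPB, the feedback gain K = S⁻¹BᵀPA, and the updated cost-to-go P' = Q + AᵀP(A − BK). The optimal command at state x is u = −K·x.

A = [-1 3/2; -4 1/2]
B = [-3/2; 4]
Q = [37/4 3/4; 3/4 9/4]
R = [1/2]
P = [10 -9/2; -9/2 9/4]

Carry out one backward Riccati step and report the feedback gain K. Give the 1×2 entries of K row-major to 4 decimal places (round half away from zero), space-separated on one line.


BᵀP = [-33.0000 15.7500]
S = R + BᵀPB = [1/2] + [112.5000] = [113.0000]
BᵀPA = [-30.0000 -41.6250]
K = S⁻¹·BᵀPA = [-0.2655 -0.3684]
A−BK = [-1.3982 0.9475; -2.9381 1.9735]
AᵀP(A−BK) = [2.0354 -1.3009; -1.3009 0.9794]
P' = Q + AᵀP(A−BK) = [11.2854 -0.5509; -0.5509 3.2294]
tr(P') = 14.5148

-0.2655 -0.3684


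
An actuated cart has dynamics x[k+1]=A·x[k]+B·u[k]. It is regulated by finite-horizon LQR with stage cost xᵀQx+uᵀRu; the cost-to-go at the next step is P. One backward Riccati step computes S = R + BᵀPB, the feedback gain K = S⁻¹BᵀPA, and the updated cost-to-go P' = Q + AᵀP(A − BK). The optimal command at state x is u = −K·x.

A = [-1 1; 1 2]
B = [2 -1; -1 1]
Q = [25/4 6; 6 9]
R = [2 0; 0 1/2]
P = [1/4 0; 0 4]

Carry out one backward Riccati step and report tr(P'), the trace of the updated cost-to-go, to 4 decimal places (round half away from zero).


BᵀP = [0.5000 -4.0000; -0.2500 4.0000]
S = R + BᵀPB = [2 0; 0 1/2] + [5.0000 -4.5000; -4.5000 4.2500] = [7.0000 -4.5000; -4.5000 4.7500]
BᵀPA = [-4.5000 -7.5000; 4.2500 7.7500]
K = S⁻¹·BᵀPA = [-0.1731 -0.0577; 0.7308 1.5769]
A−BK = [0.0769 2.6923; 0.0962 0.3654]
AᵀP(A−BK) = [0.3654 0.7885; 0.7885 3.5962]
P' = Q + AᵀP(A−BK) = [6.6154 6.7885; 6.7885 12.5962]
tr(P') = 19.2115

19.2115


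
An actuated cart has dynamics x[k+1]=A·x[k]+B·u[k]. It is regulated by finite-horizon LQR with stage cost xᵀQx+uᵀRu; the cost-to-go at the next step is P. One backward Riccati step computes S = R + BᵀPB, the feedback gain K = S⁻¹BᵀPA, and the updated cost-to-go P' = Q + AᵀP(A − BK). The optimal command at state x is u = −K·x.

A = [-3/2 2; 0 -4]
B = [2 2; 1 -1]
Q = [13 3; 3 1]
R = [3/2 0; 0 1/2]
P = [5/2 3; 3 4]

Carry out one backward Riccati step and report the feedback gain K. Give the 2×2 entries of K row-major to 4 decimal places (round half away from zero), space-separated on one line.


BᵀP = [8.0000 10.0000; 2.0000 2.0000]
S = R + BᵀPB = [3/2 0; 0 1/2] + [26.0000 6.0000; 6.0000 2.0000] = [27.5000 6.0000; 6.0000 2.5000]
BᵀPA = [-12.0000 -24.0000; -3.0000 -4.0000]
K = S⁻¹·BᵀPA = [-0.3664 -1.0992; -0.3206 1.0382]
A−BK = [-0.1260 2.1221; 0.0458 -1.8626]
AᵀP(A−BK) = [0.2662 0.4237; 0.4237 3.7710]
P' = Q + AᵀP(A−BK) = [13.2662 3.4237; 3.4237 4.7710]
tr(P') = 18.0372

-0.3664 -1.0992 -0.3206 1.0382


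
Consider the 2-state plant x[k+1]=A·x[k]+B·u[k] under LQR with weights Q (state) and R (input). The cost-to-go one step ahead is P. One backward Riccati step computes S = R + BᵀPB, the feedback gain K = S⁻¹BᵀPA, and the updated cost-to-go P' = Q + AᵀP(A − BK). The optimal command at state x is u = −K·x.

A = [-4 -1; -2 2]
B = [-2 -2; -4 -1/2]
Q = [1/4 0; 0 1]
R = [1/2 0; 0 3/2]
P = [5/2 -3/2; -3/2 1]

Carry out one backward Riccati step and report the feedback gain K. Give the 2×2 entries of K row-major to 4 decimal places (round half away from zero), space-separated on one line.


BᵀP = [1.0000 -1.0000; -4.2500 2.5000]
S = R + BᵀPB = [1/2 0; 0 3/2] + [2.0000 -1.5000; -1.5000 7.2500] = [2.5000 -1.5000; -1.5000 8.7500]
BᵀPA = [-2.0000 -3.0000; 12.0000 9.2500]
K = S⁻¹·BᵀPA = [0.0255 -0.6306; 1.3758 0.9490]
A−BK = [-1.1975 -0.3631; -1.2102 -0.0478]
AᵀP(A−BK) = [3.5414 2.3503; 2.3503 1.8296]
P' = Q + AᵀP(A−BK) = [3.7914 2.3503; 2.3503 2.8296]
tr(P') = 6.6210

0.0255 -0.6306 1.3758 0.9490


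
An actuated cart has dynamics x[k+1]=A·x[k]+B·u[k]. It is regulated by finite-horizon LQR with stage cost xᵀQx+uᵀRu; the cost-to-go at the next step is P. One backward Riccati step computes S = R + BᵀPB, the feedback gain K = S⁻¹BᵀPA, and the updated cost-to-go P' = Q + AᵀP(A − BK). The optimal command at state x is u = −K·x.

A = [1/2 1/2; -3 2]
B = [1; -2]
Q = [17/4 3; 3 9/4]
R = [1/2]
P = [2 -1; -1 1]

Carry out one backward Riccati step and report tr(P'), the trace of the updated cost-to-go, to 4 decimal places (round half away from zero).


8.4524

BᵀP = [4.0000 -3.0000]
S = R + BᵀPB = [1/2] + [10.0000] = [10.5000]
BᵀPA = [11.0000 -4.0000]
K = S⁻¹·BᵀPA = [1.0476 -0.3810]
A−BK = [-0.5476 0.8810; -0.9048 1.2381]
AᵀP(A−BK) = [0.9762 -0.8095; -0.8095 0.9762]
P' = Q + AᵀP(A−BK) = [5.2262 2.1905; 2.1905 3.2262]
tr(P') = 8.4524


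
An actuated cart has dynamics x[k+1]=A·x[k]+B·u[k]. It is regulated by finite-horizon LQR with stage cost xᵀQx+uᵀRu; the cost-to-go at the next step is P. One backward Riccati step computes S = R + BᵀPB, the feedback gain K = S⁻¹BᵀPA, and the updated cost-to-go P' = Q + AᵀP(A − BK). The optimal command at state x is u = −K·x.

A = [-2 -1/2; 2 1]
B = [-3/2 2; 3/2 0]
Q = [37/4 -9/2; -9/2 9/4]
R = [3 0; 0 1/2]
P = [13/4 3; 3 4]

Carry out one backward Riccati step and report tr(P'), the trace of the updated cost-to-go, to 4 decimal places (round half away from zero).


14.7262

BᵀP = [-0.3750 1.5000; 6.5000 6.0000]
S = R + BᵀPB = [3 0; 0 1/2] + [2.8125 -0.7500; -0.7500 13.0000] = [5.8125 -0.7500; -0.7500 13.5000]
BᵀPA = [3.7500 1.6875; -1.0000 2.7500]
K = S⁻¹·BᵀPA = [0.6402 0.3189; -0.0385 0.2214]
A−BK = [-0.9627 -0.4645; 1.0397 0.5217]
AᵀP(A−BK) = [2.5608 1.2756; 1.2756 0.6655]
P' = Q + AᵀP(A−BK) = [11.8108 -3.2244; -3.2244 2.9155]
tr(P') = 14.7262


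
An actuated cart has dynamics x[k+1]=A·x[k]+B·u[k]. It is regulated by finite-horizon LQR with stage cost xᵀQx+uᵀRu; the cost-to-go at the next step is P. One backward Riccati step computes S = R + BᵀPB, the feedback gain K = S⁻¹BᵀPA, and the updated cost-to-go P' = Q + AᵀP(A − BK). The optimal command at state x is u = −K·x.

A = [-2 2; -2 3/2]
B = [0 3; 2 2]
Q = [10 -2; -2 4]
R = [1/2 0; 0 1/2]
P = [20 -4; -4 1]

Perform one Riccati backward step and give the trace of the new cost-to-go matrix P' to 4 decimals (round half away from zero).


14.4670

BᵀP = [-8.0000 2.0000; 52.0000 -10.0000]
S = R + BᵀPB = [1/2 0; 0 1/2] + [4.0000 -20.0000; -20.0000 136.0000] = [4.5000 -20.0000; -20.0000 136.5000]
BᵀPA = [12.0000 -13.0000; -84.0000 89.0000]
K = S⁻¹·BᵀPA = [-0.1960 0.0257; -0.6441 0.6558]
A−BK = [-0.0677 0.0327; -0.3197 0.1371]
AᵀP(A−BK) = [0.2474 -0.2229; -0.2229 0.2197]
P' = Q + AᵀP(A−BK) = [10.2474 -2.2229; -2.2229 4.2197]
tr(P') = 14.4670


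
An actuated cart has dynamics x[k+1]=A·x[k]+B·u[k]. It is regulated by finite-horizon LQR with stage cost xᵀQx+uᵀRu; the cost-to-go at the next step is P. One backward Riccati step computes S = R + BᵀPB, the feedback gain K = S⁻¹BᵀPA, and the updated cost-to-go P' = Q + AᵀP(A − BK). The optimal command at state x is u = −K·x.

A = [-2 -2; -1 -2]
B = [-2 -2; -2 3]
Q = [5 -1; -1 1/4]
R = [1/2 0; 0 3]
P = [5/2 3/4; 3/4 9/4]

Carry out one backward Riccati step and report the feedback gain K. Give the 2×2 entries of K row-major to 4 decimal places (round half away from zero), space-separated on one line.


BᵀP = [-6.5000 -6.0000; -2.7500 5.2500]
S = R + BᵀPB = [1/2 0; 0 3] + [25.0000 -5.0000; -5.0000 21.2500] = [25.5000 -5.0000; -5.0000 24.2500]
BᵀPA = [19.0000 25.0000; 0.2500 -5.0000]
K = S⁻¹·BᵀPA = [0.7786 0.9796; 0.1708 -0.0042]
A−BK = [-0.1011 -0.0493; 0.0447 -0.0282]
AᵀP(A−BK) = [0.4139 0.3893; 0.3893 0.4898]
P' = Q + AᵀP(A−BK) = [5.4139 -0.6107; -0.6107 0.7398]
tr(P') = 6.1537

0.7786 0.9796 0.1708 -0.0042


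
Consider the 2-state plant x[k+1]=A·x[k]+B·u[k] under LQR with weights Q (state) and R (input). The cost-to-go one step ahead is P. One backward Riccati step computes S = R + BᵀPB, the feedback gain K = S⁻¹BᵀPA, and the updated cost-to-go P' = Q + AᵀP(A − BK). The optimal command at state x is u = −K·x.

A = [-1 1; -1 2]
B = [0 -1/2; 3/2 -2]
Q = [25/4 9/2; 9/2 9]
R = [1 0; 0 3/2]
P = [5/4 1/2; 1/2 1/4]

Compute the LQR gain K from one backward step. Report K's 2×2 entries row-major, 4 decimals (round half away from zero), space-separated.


BᵀP = [0.7500 0.3750; -1.6250 -0.7500]
S = R + BᵀPB = [1 0; 0 3/2] + [0.5625 -1.1250; -1.1250 2.3125] = [1.5625 -1.1250; -1.1250 3.8125]
BᵀPA = [-1.1250 1.5000; 2.3750 -3.1250]
K = S⁻¹·BᵀPA = [-0.3447 0.4696; 0.5212 -0.6811]
A−BK = [-0.7394 0.6595; 0.5595 -0.0666]
AᵀP(A−BK) = [0.8743 -1.1041; -1.1041 1.4172]
P' = Q + AᵀP(A−BK) = [7.1243 3.3959; 3.3959 10.4172]
tr(P') = 17.5414

-0.3447 0.4696 0.5212 -0.6811


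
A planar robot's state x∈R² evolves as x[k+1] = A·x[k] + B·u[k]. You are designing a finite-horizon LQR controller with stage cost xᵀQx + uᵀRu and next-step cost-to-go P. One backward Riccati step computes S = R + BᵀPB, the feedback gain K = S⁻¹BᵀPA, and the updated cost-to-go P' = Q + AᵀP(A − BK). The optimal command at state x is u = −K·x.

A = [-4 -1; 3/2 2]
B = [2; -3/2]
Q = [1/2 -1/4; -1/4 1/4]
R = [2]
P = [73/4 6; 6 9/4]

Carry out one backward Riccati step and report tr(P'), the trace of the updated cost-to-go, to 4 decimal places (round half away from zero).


12.8652

BᵀP = [27.5000 8.6250]
S = R + BᵀPB = [2] + [42.0625] = [44.0625]
BᵀPA = [-97.0625 -10.2500]
K = S⁻¹·BᵀPA = [-2.2028 -0.2326]
A−BK = [0.4057 -0.5348; -1.8043 1.6511]
AᵀP(A−BK) = [11.2496 0.1709; 0.1709 0.8656]
P' = Q + AᵀP(A−BK) = [11.7496 -0.0791; -0.0791 1.1156]
tr(P') = 12.8652


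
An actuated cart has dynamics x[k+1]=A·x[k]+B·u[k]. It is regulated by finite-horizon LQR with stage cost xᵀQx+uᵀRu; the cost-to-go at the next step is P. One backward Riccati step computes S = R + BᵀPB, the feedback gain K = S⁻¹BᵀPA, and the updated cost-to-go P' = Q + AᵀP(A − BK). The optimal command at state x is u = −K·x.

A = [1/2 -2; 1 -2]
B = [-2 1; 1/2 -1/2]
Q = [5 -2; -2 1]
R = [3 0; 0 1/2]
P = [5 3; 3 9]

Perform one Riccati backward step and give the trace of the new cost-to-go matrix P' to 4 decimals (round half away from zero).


BᵀP = [-8.5000 -1.5000; 3.5000 -1.5000]
S = R + BᵀPB = [3 0; 0 1/2] + [16.2500 -7.7500; -7.7500 4.2500] = [19.2500 -7.7500; -7.7500 4.7500]
BᵀPA = [-5.7500 20.0000; 0.2500 -4.0000]
K = S⁻¹·BᵀPA = [-0.8088 2.0398; -1.2669 2.4861]
A−BK = [0.1494 -0.4064; 0.7709 -1.7769]
AᵀP(A−BK) = [8.9163 -20.8924; -20.8924 49.1474]
P' = Q + AᵀP(A−BK) = [13.9163 -22.8924; -22.8924 50.1474]
tr(P') = 64.0637

64.0637


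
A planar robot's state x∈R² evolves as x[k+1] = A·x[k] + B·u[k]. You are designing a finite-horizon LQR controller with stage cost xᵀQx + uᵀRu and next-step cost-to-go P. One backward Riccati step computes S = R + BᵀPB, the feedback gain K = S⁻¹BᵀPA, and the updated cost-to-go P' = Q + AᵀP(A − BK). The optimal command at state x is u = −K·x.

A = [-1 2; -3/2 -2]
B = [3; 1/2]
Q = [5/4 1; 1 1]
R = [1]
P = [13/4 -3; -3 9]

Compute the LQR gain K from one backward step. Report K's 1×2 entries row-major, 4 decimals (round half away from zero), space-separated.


-0.0638 1.0851

BᵀP = [8.2500 -4.5000]
S = R + BᵀPB = [1] + [22.5000] = [23.5000]
BᵀPA = [-1.5000 25.5000]
K = S⁻¹·BᵀPA = [-0.0638 1.0851]
A−BK = [-0.8085 -1.2553; -1.4681 -2.5426]
AᵀP(A−BK) = [14.4043 25.1277; 25.1277 45.3298]
P' = Q + AᵀP(A−BK) = [15.6543 26.1277; 26.1277 46.3298]
tr(P') = 61.9840


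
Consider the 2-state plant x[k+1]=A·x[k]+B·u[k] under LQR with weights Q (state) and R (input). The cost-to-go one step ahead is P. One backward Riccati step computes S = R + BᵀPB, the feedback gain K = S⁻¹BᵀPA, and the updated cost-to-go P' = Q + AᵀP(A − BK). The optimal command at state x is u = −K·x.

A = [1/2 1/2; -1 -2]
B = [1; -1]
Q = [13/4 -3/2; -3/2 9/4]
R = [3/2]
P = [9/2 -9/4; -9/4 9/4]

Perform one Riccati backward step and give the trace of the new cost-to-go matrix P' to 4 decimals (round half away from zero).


BᵀP = [6.7500 -4.5000]
S = R + BᵀPB = [3/2] + [11.2500] = [12.7500]
BᵀPA = [7.8750 12.3750]
K = S⁻¹·BᵀPA = [0.6176 0.9706]
A−BK = [-0.1176 -0.4706; -0.3824 -1.0294]
AᵀP(A−BK) = [0.7610 1.3566; 1.3566 2.6140]
P' = Q + AᵀP(A−BK) = [4.0110 -0.1434; -0.1434 4.8640]
tr(P') = 8.8750

8.8750


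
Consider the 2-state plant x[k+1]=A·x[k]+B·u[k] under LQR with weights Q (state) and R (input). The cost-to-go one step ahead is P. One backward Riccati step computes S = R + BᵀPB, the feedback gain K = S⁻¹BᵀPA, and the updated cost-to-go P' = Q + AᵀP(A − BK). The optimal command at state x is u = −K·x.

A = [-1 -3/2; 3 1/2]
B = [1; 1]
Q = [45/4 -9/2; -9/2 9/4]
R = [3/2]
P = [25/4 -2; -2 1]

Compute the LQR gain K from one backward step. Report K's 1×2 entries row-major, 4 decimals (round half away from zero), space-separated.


-1.5263 -1.4474

BᵀP = [4.2500 -1.0000]
S = R + BᵀPB = [3/2] + [3.2500] = [4.7500]
BᵀPA = [-7.2500 -6.8750]
K = S⁻¹·BᵀPA = [-1.5263 -1.4474]
A−BK = [0.5263 -0.0526; 4.5263 1.9474]
AᵀP(A−BK) = [16.1842 10.3816; 10.3816 7.3618]
P' = Q + AᵀP(A−BK) = [27.4342 5.8816; 5.8816 9.6118]
tr(P') = 37.0461


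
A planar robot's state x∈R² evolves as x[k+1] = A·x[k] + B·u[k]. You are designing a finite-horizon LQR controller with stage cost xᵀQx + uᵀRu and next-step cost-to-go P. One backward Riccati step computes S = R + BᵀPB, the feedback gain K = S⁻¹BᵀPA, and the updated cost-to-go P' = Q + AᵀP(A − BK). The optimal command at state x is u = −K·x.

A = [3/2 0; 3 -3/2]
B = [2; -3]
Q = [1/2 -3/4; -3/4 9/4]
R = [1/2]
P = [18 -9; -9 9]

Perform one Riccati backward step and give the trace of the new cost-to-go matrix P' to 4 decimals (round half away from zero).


39.8040

BᵀP = [63.0000 -45.0000]
S = R + BᵀPB = [1/2] + [261.0000] = [261.5000]
BᵀPA = [-40.5000 67.5000]
K = S⁻¹·BᵀPA = [-0.1549 0.2581]
A−BK = [1.8098 -0.5163; 2.5354 -0.7256]
AᵀP(A−BK) = [34.2275 -9.7959; -9.7959 2.8265]
P' = Q + AᵀP(A−BK) = [34.7275 -10.5459; -10.5459 5.0765]
tr(P') = 39.8040


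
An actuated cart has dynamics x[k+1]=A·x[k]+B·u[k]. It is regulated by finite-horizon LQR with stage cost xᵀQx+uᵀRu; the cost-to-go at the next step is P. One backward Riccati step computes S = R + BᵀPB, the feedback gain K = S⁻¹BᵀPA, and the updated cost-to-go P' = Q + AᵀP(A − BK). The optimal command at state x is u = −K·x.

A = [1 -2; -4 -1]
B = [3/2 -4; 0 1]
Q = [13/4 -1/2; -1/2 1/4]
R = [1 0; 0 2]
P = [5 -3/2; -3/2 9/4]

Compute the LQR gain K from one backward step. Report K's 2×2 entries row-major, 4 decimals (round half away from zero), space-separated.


-1.2194 -0.7662 -0.9748 0.1043

BᵀP = [7.5000 -2.2500; -21.5000 8.2500]
S = R + BᵀPB = [1 0; 0 2] + [11.2500 -32.2500; -32.2500 94.2500] = [12.2500 -32.2500; -32.2500 96.2500]
BᵀPA = [16.5000 -12.7500; -54.5000 34.7500]
K = S⁻¹·BᵀPA = [-1.2194 -0.7662; -0.9748 0.1043]
A−BK = [-1.0701 -0.4335; -3.0252 -1.1043]
AᵀP(A−BK) = [19.9928 6.8273; 6.8273 2.8561]
P' = Q + AᵀP(A−BK) = [23.2428 6.3273; 6.3273 3.1061]
tr(P') = 26.3489


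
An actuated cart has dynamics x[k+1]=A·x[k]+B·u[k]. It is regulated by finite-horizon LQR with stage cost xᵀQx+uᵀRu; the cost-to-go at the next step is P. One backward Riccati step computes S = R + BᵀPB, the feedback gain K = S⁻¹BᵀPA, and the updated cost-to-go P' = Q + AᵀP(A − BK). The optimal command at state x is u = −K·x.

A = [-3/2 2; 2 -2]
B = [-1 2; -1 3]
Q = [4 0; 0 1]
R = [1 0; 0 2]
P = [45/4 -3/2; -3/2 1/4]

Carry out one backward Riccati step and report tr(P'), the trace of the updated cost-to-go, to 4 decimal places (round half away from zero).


11.4593

BᵀP = [-9.7500 1.2500; 18.0000 -2.2500]
S = R + BᵀPB = [1 0; 0 2] + [8.5000 -15.7500; -15.7500 29.2500] = [9.5000 -15.7500; -15.7500 31.2500]
BᵀPA = [17.1250 -22.0000; -31.5000 40.5000]
K = S⁻¹·BᵀPA = [0.7996 -1.0166; -0.6050 0.7836]
A−BK = [0.5096 -0.5839; 4.6146 -5.3675]
AᵀP(A−BK) = [2.5618 -3.1562; -3.1562 3.8976]
P' = Q + AᵀP(A−BK) = [6.5618 -3.1562; -3.1562 4.8976]
tr(P') = 11.4593
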